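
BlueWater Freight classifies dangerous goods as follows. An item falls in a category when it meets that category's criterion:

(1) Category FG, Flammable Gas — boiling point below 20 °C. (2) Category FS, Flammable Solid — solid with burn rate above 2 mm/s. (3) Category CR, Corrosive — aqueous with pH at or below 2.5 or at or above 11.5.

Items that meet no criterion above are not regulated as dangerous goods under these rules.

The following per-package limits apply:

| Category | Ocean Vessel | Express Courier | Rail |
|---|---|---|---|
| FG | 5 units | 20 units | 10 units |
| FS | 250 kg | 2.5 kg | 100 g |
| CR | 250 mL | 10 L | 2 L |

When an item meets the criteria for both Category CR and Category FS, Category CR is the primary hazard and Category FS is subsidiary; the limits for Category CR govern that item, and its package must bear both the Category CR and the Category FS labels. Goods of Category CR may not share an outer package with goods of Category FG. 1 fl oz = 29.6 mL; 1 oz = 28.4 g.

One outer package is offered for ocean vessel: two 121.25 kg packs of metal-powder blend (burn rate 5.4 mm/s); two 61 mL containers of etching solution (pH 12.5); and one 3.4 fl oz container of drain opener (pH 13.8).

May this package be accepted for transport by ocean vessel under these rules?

Yes

Metal-powder blend: burn rate 5.4 mm/s > 2 mm/s → Category FS (Flammable Solid).
pH 12.5 meets the Category CR criterion (Corrosive), so the etching solution is Category CR.
pH 13.8 meets the Category CR criterion (Corrosive), so the drain opener is Category CR.
Category CR net quantity: (two 61 mL containers = 122 mL) + (one 3.4 fl oz container = 100.64 mL) = 222.64 mL.
222.64 mL ≤ 250 mL (ocean vessel limit, Category CR) — within limit.
Category FS quantity: two 121.25 kg packs = 242.5 kg.
242.5 kg is within the ocean vessel limit of 250 kg for Category FS.
The segregation rule (Category CR with Category FG) does not apply to Category CR with Category FS.
Every hazard category is within its ocean vessel limit and no segregation rule is violated.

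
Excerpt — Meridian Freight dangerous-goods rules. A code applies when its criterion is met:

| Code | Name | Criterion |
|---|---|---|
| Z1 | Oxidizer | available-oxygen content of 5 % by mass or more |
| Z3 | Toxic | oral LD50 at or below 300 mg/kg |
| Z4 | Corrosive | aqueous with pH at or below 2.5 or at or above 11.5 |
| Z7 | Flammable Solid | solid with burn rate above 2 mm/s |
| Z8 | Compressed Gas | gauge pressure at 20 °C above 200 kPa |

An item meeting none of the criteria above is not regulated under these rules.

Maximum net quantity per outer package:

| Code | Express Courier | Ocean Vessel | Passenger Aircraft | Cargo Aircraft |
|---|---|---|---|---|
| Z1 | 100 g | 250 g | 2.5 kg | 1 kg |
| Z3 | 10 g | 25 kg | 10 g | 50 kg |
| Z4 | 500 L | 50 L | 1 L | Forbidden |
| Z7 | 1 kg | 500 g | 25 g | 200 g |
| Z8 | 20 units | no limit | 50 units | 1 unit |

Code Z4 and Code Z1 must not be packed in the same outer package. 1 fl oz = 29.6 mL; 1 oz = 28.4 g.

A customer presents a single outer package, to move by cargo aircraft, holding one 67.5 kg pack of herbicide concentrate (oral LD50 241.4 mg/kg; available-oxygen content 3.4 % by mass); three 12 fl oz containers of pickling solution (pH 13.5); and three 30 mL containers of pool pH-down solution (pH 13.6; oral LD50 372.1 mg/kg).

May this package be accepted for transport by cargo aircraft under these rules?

No

Oral LD50 241.4 mg/kg meets the Code Z3 criterion (Toxic), so the herbicide concentrate is Code Z3.
pH 13.5 meets the Code Z4 criterion (Corrosive), so the pickling solution is Code Z4.
The pool pH-down solution has pH 13.6, which is ≥ 11.5, so it is Code Z4 (Corrosive).
Code Z4 net quantity: (three 12 fl oz containers = 1065.6 mL) + (three 30 mL containers = 90 mL) = 1155.6 mL.
By cargo aircraft, Code Z4 is Forbidden regardless of quantity.
Code Z3 quantity: 67.5 kg.
That exceeds the Code Z3 cargo aircraft limit of 50 kg.
The segregation rule (Code Z4 with Code Z1) does not apply to Code Z4 with Code Z3.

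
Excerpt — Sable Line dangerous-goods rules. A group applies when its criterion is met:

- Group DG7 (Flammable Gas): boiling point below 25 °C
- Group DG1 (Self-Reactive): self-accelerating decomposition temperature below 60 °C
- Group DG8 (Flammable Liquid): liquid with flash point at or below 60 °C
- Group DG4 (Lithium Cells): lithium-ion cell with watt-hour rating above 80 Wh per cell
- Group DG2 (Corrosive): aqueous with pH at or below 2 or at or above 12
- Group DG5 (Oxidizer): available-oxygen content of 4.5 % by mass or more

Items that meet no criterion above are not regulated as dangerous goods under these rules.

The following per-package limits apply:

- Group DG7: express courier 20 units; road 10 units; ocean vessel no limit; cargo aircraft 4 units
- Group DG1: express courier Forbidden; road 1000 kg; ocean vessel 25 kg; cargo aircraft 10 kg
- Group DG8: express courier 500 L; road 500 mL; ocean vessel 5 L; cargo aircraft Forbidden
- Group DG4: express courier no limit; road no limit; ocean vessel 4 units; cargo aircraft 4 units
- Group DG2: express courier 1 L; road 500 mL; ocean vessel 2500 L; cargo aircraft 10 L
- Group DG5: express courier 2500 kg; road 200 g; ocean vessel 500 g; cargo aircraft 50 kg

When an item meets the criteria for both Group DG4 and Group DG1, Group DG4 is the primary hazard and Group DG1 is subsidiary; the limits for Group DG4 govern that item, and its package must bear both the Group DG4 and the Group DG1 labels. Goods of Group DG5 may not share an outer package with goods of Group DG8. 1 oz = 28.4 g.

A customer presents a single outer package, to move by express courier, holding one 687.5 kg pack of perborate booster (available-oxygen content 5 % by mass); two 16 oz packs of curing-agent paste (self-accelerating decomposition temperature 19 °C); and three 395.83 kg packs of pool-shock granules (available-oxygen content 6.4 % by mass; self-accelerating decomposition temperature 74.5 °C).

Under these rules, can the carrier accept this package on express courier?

No

With available-oxygen content 5 % by mass (≥ 4.5 % by mass), the perborate booster falls in Group DG5.
Curing-agent paste: self-accelerating decomposition temperature 19 °C < 60 °C → Group DG1 (Self-Reactive).
With available-oxygen content 6.4 % by mass (≥ 4.5 % by mass), the pool-shock granules fall in Group DG5.
Total Group DG5: 687.5 kg + (three 395.83 kg packs = 1187.49 kg) = 1874.99 kg.
1874.99 kg is within the express courier limit of 2500 kg for Group DG5.
Group DG1 quantity: two 16 oz packs = 908.8 g.
By express courier, Group DG1 is Forbidden regardless of quantity.
The segregation rule (Group DG5 with Group DG8) does not apply to Group DG5 with Group DG1.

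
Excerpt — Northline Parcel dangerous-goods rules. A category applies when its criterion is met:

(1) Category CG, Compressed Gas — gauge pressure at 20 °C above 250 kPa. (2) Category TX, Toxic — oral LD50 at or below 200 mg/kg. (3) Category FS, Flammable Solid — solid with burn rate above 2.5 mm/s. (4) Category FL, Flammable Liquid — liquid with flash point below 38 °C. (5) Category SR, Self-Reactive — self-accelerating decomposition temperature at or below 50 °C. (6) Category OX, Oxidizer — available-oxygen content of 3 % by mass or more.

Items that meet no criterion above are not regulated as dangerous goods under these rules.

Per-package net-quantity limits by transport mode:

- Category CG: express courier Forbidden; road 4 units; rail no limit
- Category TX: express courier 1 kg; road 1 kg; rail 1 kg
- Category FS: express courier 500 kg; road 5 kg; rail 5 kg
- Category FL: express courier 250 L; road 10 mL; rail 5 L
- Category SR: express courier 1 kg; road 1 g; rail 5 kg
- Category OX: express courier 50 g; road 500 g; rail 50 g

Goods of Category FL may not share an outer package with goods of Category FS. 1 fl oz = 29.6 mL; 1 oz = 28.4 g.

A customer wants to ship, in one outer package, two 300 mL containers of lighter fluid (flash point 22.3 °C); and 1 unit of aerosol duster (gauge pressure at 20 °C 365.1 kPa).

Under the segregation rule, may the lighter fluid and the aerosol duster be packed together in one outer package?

The lighter fluid has flash point 22.3 °C, which is < 38 °C, so it is Category FL (Flammable Liquid).
Aerosol duster: gauge pressure at 20 °C 365.1 kPa > 250 kPa → Category CG (Compressed Gas).
No segregation rule bars Category FL with Category CG.

Yes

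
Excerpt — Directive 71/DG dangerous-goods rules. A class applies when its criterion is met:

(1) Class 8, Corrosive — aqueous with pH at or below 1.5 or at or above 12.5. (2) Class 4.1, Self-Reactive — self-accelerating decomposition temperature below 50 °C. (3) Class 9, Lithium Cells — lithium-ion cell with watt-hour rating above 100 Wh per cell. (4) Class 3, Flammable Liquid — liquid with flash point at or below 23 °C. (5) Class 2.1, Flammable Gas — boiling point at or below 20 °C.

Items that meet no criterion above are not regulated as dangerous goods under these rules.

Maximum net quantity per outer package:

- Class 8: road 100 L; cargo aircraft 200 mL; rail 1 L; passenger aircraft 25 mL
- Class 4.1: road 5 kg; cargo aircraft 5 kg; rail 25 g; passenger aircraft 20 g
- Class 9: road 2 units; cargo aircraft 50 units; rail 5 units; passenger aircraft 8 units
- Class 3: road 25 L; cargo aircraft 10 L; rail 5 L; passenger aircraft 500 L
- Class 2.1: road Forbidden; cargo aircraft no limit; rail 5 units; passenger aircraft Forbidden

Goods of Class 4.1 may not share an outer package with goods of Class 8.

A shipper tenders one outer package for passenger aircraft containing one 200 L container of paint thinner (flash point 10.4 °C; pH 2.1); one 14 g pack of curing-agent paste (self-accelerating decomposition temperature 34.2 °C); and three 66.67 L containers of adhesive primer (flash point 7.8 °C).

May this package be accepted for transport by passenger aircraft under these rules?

Paint thinner: flash point 10.4 °C ≤ 23 °C → Class 3 (Flammable Liquid).
Self-accelerating decomposition temperature 34.2 °C meets the Class 4.1 criterion (Self-Reactive), so the curing-agent paste is Class 4.1.
Flash point 7.8 °C meets the Class 3 criterion (Flammable Liquid), so the adhesive primer is Class 3.
Class 4.1 quantity: 14 g.
14 g ≤ 20 g (passenger aircraft limit, Class 4.1) — within limit.
Class 3 net quantity: 200 L + (three 66.67 L containers = 200.01 L) = 400.01 L.
That is within the Class 3 passenger aircraft limit of 500 L.
The segregation rule (Class 4.1 with Class 8) does not apply to Class 4.1 with Class 3.
Every hazard class is within its passenger aircraft limit and no segregation rule is violated.

Yes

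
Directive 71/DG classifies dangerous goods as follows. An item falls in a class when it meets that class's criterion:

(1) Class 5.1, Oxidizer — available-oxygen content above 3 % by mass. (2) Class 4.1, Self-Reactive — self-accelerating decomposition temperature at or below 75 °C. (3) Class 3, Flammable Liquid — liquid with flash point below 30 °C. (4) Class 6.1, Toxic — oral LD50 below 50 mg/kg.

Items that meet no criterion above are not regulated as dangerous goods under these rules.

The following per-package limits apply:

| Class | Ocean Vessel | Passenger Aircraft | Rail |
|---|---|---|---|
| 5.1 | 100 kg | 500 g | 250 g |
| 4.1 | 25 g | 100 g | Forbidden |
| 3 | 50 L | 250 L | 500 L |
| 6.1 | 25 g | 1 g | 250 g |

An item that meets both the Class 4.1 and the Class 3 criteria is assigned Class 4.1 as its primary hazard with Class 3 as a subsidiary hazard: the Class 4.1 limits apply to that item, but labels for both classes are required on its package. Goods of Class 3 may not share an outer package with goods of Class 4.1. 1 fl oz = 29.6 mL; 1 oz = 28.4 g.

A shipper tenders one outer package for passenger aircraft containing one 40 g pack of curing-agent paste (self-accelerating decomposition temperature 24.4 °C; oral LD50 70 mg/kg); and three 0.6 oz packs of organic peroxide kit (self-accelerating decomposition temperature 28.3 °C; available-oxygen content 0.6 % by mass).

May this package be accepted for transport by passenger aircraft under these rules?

Yes

Curing-agent paste: self-accelerating decomposition temperature 24.4 °C ≤ 75 °C → Class 4.1 (Self-Reactive).
The organic peroxide kit has self-accelerating decomposition temperature 28.3 °C, which is ≤ 75 °C, so it is Class 4.1 (Self-Reactive).
Total Class 4.1: 40 g + (three 0.6 oz packs = 51.12 g) = 91.12 g.
91.12 g ≤ 100 g (passenger aircraft limit, Class 4.1) — within limit.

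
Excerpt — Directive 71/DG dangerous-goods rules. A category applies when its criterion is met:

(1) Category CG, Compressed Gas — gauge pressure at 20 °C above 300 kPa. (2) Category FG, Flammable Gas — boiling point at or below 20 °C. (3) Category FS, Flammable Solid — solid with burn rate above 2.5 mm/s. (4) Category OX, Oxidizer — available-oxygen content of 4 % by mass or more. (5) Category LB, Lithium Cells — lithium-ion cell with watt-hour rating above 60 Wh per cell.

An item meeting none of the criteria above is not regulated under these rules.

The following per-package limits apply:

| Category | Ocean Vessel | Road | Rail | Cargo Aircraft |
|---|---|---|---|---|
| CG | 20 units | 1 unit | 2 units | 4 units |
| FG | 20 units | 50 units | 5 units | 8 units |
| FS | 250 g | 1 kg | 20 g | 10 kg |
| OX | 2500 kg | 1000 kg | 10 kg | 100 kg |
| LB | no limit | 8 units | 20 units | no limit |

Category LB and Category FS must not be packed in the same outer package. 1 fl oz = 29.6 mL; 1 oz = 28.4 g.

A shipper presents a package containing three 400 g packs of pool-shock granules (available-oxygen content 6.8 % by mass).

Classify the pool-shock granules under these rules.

Category OX

Pool-shock granules: available-oxygen content 6.8 % by mass ≥ 4 % by mass → Category OX (Oxidizer).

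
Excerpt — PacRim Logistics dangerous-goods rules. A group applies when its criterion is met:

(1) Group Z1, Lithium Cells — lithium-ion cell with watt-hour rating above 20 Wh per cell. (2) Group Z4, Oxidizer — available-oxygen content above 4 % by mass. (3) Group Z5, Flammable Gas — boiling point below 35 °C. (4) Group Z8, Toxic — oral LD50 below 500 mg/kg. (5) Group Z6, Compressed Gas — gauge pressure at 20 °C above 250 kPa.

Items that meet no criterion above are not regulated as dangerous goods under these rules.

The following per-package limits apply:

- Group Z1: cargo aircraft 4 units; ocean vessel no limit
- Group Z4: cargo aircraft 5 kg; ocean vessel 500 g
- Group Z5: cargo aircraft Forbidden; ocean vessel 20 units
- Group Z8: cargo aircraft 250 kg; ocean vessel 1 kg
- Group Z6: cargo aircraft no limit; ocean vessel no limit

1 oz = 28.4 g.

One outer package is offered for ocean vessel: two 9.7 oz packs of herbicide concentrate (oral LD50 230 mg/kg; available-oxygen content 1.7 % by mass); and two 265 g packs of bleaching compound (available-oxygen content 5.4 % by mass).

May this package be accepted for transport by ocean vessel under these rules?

No

With oral LD50 230 mg/kg (< 500 mg/kg), the herbicide concentrate falls in Group Z8.
The bleaching compound has available-oxygen content 5.4 % by mass, which is > 4 % by mass, so it is Group Z4 (Oxidizer).
Group Z4 quantity: two 265 g packs = 530 g.
That exceeds the Group Z4 ocean vessel limit of 500 g.
Group Z8 quantity: two 9.7 oz packs = 550.96 g.
That is within the Group Z8 ocean vessel limit of 1 kg.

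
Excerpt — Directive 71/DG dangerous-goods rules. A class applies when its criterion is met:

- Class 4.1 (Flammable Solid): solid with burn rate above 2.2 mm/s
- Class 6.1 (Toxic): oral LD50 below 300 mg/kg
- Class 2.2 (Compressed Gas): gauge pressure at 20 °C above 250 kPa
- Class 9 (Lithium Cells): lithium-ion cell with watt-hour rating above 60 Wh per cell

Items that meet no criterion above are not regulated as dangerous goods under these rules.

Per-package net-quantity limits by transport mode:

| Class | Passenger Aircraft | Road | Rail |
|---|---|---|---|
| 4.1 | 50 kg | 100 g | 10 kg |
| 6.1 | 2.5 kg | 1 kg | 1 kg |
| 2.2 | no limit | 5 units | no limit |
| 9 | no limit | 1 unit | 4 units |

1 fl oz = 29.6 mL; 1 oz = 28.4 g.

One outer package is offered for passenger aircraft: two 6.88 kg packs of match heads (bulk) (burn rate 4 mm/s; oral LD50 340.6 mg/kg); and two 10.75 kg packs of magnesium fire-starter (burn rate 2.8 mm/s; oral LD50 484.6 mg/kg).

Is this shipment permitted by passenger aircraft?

Yes

Burn rate 4 mm/s meets the Class 4.1 criterion (Flammable Solid), so the match heads (bulk) are Class 4.1.
The magnesium fire-starter has burn rate 2.8 mm/s, which is > 2.2 mm/s, so it is Class 4.1 (Flammable Solid).
Class 4.1 net quantity: (two 6.88 kg packs = 13.76 kg) + (two 10.75 kg packs = 21.5 kg) = 35.26 kg.
35.26 kg is within the passenger aircraft limit of 50 kg for Class 4.1.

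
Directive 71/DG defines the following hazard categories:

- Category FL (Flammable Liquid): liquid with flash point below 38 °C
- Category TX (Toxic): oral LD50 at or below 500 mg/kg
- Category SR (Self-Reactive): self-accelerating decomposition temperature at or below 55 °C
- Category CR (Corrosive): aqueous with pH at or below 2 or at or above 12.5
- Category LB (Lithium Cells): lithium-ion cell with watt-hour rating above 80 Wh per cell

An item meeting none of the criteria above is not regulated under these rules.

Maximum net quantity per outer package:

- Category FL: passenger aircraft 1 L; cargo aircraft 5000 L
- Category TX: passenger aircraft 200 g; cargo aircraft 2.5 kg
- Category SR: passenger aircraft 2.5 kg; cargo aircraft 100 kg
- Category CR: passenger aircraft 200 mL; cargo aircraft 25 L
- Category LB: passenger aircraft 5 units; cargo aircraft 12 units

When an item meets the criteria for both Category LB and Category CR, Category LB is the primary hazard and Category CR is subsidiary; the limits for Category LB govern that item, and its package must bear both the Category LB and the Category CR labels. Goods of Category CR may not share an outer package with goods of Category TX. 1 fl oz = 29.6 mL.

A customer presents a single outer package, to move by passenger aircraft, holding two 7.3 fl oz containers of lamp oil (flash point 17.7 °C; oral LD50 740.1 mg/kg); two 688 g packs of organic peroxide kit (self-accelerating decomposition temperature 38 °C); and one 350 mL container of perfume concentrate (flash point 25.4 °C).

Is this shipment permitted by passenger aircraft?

Yes

With flash point 17.7 °C (< 38 °C), the lamp oil falls in Category FL.
Organic peroxide kit: self-accelerating decomposition temperature 38 °C ≤ 55 °C → Category SR (Self-Reactive).
The perfume concentrate has flash point 25.4 °C, which is < 38 °C, so it is Category FL (Flammable Liquid).
Total Category FL: (two 7.3 fl oz containers = 432.16 mL) + 350 mL = 782.16 mL.
That is within the Category FL passenger aircraft limit of 1 L.
Category SR quantity: two 688 g packs = 1.376 kg.
That is within the Category SR passenger aircraft limit of 2.5 kg.
The segregation rule (Category CR with Category TX) does not apply to Category FL with Category SR.
Every hazard category is within its passenger aircraft limit and no segregation rule is violated.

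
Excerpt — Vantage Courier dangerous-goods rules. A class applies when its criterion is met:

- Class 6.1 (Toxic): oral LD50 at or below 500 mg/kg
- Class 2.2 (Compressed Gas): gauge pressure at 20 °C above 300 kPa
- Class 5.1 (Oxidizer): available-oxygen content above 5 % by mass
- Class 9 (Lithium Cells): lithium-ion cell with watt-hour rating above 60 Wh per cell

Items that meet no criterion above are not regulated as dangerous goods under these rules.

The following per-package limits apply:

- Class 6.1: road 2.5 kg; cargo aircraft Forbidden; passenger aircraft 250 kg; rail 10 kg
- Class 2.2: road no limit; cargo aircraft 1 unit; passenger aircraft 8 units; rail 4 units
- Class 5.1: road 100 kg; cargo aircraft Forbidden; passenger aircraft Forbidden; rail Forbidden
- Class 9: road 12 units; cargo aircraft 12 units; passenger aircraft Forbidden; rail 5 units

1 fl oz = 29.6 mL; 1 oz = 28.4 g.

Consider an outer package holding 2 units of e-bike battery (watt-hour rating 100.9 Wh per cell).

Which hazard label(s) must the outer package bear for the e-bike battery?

Class 9

The e-bike battery has watt-hour rating 100.9 Wh per cell, which is > 60 Wh per cell, so it is Class 9 (Lithium Cells).
Only the Class 9 label is required.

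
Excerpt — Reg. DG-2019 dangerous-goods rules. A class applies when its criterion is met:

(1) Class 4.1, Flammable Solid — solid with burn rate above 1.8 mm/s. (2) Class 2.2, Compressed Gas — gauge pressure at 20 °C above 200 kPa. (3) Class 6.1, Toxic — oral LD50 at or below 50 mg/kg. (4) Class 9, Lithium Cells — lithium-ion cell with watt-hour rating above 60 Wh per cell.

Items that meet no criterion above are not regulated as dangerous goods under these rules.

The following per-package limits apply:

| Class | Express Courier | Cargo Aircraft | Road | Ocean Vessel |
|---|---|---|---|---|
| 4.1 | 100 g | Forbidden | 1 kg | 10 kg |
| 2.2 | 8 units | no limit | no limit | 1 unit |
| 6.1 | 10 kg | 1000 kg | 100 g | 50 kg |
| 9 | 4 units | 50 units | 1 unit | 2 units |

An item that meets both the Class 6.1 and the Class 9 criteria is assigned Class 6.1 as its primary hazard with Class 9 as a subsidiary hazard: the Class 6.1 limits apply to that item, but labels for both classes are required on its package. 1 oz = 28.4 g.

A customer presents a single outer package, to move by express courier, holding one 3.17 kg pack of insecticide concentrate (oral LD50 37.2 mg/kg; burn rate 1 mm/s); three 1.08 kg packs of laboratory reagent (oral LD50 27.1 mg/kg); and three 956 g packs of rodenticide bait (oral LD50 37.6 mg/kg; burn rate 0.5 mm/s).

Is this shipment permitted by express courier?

Yes

The insecticide concentrate has oral LD50 37.2 mg/kg, which is ≤ 50 mg/kg, so it is Class 6.1 (Toxic).
The laboratory reagent has oral LD50 27.1 mg/kg, which is ≤ 50 mg/kg, so it is Class 6.1 (Toxic).
The rodenticide bait has oral LD50 37.6 mg/kg, which is ≤ 50 mg/kg, so it is Class 6.1 (Toxic).
Total Class 6.1: 3.17 kg + (three 1.08 kg packs = 3.24 kg) + (three 956 g packs = 2.868 kg) = 9.278 kg.
9.278 kg ≤ 10 kg (express courier limit, Class 6.1) — within limit.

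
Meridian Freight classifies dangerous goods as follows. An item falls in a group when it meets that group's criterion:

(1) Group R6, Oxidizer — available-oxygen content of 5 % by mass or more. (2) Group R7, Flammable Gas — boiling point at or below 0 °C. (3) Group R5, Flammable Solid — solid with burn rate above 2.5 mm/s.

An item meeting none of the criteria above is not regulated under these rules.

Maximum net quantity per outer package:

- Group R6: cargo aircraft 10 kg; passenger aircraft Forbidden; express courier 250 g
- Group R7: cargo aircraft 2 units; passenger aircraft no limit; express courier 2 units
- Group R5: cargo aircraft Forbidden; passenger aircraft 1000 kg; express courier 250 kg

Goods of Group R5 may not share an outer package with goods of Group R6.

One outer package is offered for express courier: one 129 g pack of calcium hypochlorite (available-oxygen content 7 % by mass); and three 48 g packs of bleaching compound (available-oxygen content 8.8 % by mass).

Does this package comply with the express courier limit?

Available-oxygen content 7 % by mass meets the Group R6 criterion (Oxidizer), so the calcium hypochlorite is Group R6.
The bleaching compound has available-oxygen content 8.8 % by mass, which is ≥ 5 % by mass, so it is Group R6 (Oxidizer).
Group R6 net quantity: 129 g + (three 48 g packs = 144 g) = 273 g.
273 g > 250 g (express courier limit, Group R6) — over the limit.

No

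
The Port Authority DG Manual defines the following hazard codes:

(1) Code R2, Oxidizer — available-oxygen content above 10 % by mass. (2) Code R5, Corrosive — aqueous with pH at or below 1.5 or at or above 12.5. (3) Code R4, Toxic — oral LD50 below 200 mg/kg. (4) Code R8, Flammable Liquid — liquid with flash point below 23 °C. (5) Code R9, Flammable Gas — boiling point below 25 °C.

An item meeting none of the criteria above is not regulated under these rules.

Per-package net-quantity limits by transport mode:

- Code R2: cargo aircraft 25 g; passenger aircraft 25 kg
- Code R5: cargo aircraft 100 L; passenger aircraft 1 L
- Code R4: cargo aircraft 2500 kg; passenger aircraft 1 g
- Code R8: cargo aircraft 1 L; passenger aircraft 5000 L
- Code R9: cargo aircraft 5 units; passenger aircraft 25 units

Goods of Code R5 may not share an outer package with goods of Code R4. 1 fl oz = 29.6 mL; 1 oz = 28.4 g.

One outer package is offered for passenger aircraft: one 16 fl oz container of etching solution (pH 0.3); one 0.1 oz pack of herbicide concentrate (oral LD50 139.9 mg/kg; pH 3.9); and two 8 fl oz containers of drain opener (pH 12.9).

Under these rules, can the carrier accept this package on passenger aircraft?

Etching solution: pH 0.3 ≤ 1.5 → Code R5 (Corrosive).
The herbicide concentrate has oral LD50 139.9 mg/kg, which is < 200 mg/kg, so it is Code R4 (Toxic).
With pH 12.9 (≥ 12.5), the drain opener falls in Code R5.
Code R5 net quantity: (one 16 fl oz container = 473.6 mL) + (two 8 fl oz containers = 473.6 mL) = 947.2 mL.
947.2 mL is within the passenger aircraft limit of 1 L for Code R5.
Code R4 quantity: one 0.1 oz pack = 2.84 g.
That exceeds the Code R4 passenger aircraft limit of 1 g.
Code R5 and Code R4 may not share an outer package.

No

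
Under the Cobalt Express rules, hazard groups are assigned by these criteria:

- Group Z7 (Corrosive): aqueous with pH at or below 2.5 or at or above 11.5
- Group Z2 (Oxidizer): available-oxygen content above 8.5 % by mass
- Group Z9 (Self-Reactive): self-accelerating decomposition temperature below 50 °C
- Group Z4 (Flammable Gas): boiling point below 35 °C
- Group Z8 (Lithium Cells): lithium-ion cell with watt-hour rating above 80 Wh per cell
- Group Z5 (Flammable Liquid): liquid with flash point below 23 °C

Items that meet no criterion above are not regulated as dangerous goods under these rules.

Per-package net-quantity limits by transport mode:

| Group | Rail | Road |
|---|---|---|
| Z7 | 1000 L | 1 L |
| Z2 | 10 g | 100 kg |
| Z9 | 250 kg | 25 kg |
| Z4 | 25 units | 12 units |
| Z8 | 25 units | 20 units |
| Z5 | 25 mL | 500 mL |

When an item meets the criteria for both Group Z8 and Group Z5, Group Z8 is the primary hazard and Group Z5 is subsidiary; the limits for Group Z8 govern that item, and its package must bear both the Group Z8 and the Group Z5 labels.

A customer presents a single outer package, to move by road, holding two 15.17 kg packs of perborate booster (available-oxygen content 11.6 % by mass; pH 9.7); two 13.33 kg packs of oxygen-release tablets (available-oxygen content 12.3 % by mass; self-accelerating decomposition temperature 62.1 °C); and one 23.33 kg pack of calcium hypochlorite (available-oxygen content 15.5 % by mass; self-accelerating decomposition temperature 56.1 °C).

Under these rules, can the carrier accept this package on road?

Yes

The perborate booster has available-oxygen content 11.6 % by mass, which is > 8.5 % by mass, so it is Group Z2 (Oxidizer).
Available-oxygen content 12.3 % by mass meets the Group Z2 criterion (Oxidizer), so the oxygen-release tablets are Group Z2.
Calcium hypochlorite: available-oxygen content 15.5 % by mass > 8.5 % by mass → Group Z2 (Oxidizer).
Total Group Z2: (two 15.17 kg packs = 30.34 kg) + (two 13.33 kg packs = 26.66 kg) + 23.33 kg = 80.33 kg.
80.33 kg is within the road limit of 100 kg for Group Z2.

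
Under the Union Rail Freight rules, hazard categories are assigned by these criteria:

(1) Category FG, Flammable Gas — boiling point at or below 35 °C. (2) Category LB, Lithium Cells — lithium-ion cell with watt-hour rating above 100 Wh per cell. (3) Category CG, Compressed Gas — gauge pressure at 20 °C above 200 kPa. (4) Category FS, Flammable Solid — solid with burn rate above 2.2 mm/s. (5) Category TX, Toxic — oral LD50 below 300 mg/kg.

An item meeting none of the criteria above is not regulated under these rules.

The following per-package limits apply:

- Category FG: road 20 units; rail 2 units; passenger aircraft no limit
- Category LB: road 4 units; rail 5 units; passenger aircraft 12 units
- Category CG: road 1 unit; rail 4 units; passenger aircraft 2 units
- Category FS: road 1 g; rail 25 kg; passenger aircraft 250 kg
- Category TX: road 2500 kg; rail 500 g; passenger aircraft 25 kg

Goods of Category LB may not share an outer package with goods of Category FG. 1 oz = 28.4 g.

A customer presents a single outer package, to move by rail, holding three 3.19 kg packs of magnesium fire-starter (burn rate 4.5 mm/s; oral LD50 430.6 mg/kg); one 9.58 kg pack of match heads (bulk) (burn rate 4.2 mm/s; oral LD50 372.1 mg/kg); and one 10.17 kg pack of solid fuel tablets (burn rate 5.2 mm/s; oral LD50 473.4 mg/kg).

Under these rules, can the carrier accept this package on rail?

No

Burn rate 4.5 mm/s meets the Category FS criterion (Flammable Solid), so the magnesium fire-starter is Category FS.
With burn rate 4.2 mm/s (> 2.2 mm/s), the match heads (bulk) fall in Category FS.
The solid fuel tablets have burn rate 5.2 mm/s, which is > 2.2 mm/s, so they are Category FS (Flammable Solid).
Category FS net quantity: (three 3.19 kg packs = 9.57 kg) + 9.58 kg + 10.17 kg = 29.32 kg.
29.32 kg exceeds the rail limit of 25 kg for Category FS.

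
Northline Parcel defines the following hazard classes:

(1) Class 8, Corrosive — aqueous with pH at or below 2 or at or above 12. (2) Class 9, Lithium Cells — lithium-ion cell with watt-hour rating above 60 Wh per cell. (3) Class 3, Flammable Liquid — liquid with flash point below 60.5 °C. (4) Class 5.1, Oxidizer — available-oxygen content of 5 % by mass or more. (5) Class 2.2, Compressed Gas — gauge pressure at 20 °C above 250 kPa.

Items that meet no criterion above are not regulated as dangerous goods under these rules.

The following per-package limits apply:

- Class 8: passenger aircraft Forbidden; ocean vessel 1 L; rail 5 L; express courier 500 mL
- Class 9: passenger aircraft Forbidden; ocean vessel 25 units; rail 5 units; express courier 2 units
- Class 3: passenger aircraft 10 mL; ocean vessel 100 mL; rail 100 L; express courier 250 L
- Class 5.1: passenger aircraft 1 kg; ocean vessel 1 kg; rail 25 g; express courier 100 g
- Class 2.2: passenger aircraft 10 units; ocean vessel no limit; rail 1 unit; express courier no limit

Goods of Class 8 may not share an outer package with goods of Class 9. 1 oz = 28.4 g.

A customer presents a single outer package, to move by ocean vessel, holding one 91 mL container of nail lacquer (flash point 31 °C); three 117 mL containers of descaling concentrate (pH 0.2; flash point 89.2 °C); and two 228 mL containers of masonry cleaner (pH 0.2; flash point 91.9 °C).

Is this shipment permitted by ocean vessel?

The nail lacquer has flash point 31 °C, which is < 60.5 °C, so it is Class 3 (Flammable Liquid).
The descaling concentrate has pH 0.2, which is ≤ 2, so it is Class 8 (Corrosive).
pH 0.2 meets the Class 8 criterion (Corrosive), so the masonry cleaner is Class 8.
Class 8 net quantity: (three 117 mL containers = 351 mL) + (two 228 mL containers = 456 mL) = 807 mL.
807 mL ≤ 1 L (ocean vessel limit, Class 8) — within limit.
Class 3 quantity: 91 mL.
91 mL is within the ocean vessel limit of 100 mL for Class 3.
The segregation rule (Class 8 with Class 9) does not apply to Class 8 with Class 3.
Every hazard class is within its ocean vessel limit and no segregation rule is violated.

Yes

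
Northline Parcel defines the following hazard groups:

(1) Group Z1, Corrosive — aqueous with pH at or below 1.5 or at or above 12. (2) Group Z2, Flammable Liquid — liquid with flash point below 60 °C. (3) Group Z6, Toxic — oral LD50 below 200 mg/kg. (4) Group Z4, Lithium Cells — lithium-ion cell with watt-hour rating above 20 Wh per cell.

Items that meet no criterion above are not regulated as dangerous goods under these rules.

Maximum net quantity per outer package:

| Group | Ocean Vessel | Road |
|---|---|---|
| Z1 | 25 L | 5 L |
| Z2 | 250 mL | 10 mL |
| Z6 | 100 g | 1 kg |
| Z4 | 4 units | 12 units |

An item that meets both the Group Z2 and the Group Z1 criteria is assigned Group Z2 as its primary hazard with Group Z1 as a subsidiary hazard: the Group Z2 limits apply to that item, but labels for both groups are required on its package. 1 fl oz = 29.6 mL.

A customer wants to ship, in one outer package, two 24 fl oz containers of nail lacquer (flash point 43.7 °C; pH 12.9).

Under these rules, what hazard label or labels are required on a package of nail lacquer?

The nail lacquer has flash point 43.7 °C, which is < 60 °C, so it is Group Z2 (Flammable Liquid).
With pH 12.9 (≥ 12), the nail lacquer falls in Group Z1.
By the precedence rule Group Z2 is primary and Group Z1 is subsidiary, and that rule requires both labels on the package.

Group Z1 and Z2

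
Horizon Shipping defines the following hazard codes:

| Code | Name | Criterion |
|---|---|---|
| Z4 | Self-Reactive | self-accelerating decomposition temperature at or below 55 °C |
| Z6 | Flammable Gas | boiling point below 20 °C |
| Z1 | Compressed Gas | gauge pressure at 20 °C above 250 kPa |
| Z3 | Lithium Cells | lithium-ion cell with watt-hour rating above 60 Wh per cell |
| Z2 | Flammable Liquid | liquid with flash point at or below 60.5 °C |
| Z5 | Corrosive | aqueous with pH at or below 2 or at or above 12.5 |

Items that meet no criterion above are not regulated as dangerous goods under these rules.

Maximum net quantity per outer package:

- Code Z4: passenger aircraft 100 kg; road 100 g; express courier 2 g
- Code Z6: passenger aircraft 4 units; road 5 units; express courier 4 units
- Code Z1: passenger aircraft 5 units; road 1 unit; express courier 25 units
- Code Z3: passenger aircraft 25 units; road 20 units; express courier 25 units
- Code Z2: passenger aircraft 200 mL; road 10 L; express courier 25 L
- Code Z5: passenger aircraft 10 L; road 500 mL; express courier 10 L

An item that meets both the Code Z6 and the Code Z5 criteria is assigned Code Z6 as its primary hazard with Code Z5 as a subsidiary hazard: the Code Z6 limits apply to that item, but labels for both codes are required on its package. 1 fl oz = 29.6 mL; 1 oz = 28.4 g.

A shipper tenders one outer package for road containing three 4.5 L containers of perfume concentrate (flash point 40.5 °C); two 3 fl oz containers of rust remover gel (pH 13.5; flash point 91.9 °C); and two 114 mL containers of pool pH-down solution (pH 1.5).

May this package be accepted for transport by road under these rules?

No

With flash point 40.5 °C (≤ 60.5 °C), the perfume concentrate falls in Code Z2.
The rust remover gel has pH 13.5, which is ≥ 12.5, so it is Code Z5 (Corrosive).
Pool pH-down solution: pH 1.5 ≤ 2 → Code Z5 (Corrosive).
Code Z2 quantity: three 4.5 L containers = 13.5 L.
That exceeds the Code Z2 road limit of 10 L.
Total Code Z5: (two 3 fl oz containers = 177.6 mL) + (two 114 mL containers = 228 mL) = 405.6 mL.
405.6 mL is within the road limit of 500 mL for Code Z5.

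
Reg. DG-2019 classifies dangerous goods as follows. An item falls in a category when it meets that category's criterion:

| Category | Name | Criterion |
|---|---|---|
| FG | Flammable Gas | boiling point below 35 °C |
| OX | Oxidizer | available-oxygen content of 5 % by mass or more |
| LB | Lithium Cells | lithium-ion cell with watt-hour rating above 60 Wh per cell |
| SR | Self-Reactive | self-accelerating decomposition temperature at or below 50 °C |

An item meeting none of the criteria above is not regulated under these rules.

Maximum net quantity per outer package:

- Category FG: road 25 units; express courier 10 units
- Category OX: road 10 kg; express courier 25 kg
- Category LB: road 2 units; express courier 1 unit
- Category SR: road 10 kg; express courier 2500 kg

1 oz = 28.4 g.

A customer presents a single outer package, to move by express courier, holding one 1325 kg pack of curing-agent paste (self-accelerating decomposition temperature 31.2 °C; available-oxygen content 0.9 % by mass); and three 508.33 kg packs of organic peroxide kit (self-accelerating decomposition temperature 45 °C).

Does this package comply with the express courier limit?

Self-accelerating decomposition temperature 31.2 °C meets the Category SR criterion (Self-Reactive), so the curing-agent paste is Category SR.
Self-accelerating decomposition temperature 45 °C meets the Category SR criterion (Self-Reactive), so the organic peroxide kit is Category SR.
Category SR net quantity: 1325 kg + (three 508.33 kg packs = 1524.99 kg) = 2849.99 kg.
2849.99 kg > 2500 kg (express courier limit, Category SR) — over the limit.

No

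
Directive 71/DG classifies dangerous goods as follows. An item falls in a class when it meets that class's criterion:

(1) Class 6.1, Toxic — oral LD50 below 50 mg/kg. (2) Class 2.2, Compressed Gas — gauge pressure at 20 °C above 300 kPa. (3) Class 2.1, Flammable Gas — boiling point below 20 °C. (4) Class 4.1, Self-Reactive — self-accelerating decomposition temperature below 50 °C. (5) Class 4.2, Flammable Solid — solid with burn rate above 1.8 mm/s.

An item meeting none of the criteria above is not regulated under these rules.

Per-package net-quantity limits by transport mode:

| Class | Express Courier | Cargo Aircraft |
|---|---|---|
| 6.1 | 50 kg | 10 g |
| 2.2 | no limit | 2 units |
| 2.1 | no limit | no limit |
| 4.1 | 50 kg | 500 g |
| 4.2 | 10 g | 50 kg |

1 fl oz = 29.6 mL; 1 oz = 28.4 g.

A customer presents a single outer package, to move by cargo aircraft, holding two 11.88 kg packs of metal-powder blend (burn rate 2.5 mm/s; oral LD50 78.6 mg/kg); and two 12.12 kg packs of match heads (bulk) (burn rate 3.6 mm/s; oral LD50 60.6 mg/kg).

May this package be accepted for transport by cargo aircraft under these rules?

With burn rate 2.5 mm/s (> 1.8 mm/s), the metal-powder blend falls in Class 4.2.
The match heads (bulk) have burn rate 3.6 mm/s, which is > 1.8 mm/s, so they are Class 4.2 (Flammable Solid).
Class 4.2 net quantity: (two 11.88 kg packs = 23.76 kg) + (two 12.12 kg packs = 24.24 kg) = 48 kg.
That is within the Class 4.2 cargo aircraft limit of 50 kg.

Yes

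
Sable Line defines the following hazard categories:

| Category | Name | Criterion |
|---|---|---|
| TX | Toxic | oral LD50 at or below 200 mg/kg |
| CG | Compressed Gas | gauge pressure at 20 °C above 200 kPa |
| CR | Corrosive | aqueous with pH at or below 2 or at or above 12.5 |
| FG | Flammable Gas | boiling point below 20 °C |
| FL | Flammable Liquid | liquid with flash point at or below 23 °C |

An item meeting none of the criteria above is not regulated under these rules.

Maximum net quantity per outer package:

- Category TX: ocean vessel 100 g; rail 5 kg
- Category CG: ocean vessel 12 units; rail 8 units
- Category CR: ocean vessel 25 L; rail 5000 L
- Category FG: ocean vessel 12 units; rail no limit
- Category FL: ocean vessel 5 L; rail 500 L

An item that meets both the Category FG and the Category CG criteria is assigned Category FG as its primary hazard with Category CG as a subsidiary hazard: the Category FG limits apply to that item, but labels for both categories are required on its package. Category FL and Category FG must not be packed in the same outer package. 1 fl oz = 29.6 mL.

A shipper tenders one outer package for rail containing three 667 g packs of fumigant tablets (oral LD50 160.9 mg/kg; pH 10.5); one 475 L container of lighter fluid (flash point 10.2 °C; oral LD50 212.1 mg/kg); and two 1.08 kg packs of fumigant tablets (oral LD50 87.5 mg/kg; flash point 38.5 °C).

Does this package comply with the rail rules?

Yes

Fumigant tablets: oral LD50 160.9 mg/kg ≤ 200 mg/kg → Category TX (Toxic).
Lighter fluid: flash point 10.2 °C ≤ 23 °C → Category FL (Flammable Liquid).
The fumigant tablets have oral LD50 87.5 mg/kg, which is ≤ 200 mg/kg, so they are Category TX (Toxic).
Category TX net quantity: (three 667 g packs = 2.001 kg) + (two 1.08 kg packs = 2.16 kg) = 4.161 kg.
4.161 kg is within the rail limit of 5 kg for Category TX.
Category FL quantity: 475 L.
475 L ≤ 500 L (rail limit, Category FL) — within limit.
The segregation rule (Category FL with Category FG) does not apply to Category TX with Category FL.
Every hazard category is within its rail limit and no segregation rule is violated.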